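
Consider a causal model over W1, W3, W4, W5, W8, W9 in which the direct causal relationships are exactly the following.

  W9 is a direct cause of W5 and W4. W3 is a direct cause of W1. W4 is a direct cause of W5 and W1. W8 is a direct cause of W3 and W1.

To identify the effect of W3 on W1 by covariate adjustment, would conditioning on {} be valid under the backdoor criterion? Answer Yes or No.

Backdoor paths from W3 to W1 (paths whose first edge points into W3):
  P1: W3 <- W8 -> W1
Condition 1 (no descendant of W3 in the set): holds — descendants of W3 are {W1}; none are in {}.
Condition 2 (every backdoor path blocked by {}):
  P1: open — no interior node is in the conditioning set.
{} does not satisfy the backdoor criterion.

No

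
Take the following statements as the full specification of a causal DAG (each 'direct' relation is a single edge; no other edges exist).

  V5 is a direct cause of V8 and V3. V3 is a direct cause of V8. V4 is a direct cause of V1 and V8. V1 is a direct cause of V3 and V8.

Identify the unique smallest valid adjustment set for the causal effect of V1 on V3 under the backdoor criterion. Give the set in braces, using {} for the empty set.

Variables eligible for adjustment (non-descendants of V1, excluding V1 and V3): {V4, V5}.
Backdoor paths from V1 to V3:
  P1: V1 <- V4 -> V8 <- V5 -> V3
  P2: V1 <- V4 -> V8 <- V3
Each backdoor path contains an unconditioned collider, so every path is already blocked with the empty conditioning set:
  P1: blocked at collider V8 (neither it nor any descendant is in the conditioning set).
  P2: blocked at collider V8 (neither it nor any descendant is in the conditioning set).
The empty set is therefore the unique smallest valid set.

{}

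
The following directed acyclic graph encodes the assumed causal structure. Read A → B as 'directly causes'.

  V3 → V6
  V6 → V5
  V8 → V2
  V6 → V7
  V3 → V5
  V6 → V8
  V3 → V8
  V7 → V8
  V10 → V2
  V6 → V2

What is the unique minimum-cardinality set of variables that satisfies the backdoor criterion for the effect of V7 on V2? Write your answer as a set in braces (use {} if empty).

{V6}

Variables eligible for adjustment (non-descendants of V7, excluding V7 and V2): {V10, V3, V5, V6}.
Backdoor paths from V7 to V2:
  P1: V7 <- V6 <- V3 -> V8 -> V2
  P2: V7 <- V6 -> V5 <- V3 -> V8 -> V2
  P3: V7 <- V6 -> V8 -> V2
  P4: V7 <- V6 -> V2
The empty set is not sufficient: P1 (V7 <- V6 <- V3 -> V8 -> V2) has no collider blocking it and no conditioned non-collider, so it is open.
Try {V6}:
  P1: blocked at chain node V6 ∈ conditioning set.
  P2: blocked at fork node V6 ∈ conditioning set.
  P3: blocked at fork node V6 ∈ conditioning set.
  P4: blocked at fork node V6 ∈ conditioning set.
{V6} contains no descendant of V7 and blocks every backdoor path.
No other singleton works — e.g. {V10} leaves P1 open — so {V6} is the unique smallest valid adjustment set.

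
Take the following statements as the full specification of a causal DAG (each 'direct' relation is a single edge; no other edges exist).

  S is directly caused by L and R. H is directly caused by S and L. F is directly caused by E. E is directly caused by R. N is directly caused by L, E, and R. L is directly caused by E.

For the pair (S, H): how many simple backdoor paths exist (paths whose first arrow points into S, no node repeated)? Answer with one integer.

A backdoor path from S to H is any simple undirected path whose first edge points into S (i.e. leaves S via a parent).
Parents of S: {L, R}.
Enumerating:
  P1: S <- R -> E -> L -> H
  P2: S <- R -> E -> N <- L -> H
  P3: S <- R -> N <- E -> L -> H
  P4: S <- R -> N <- L -> H
  P5: S <- L -> H
That exhausts the simple backdoor paths. Count: 5.

5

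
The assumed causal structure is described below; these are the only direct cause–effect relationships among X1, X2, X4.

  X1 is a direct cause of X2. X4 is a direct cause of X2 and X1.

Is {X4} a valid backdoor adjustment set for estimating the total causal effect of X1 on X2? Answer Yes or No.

Backdoor paths from X1 to X2 (paths whose first edge points into X1):
  P1: X1 <- X4 -> X2
Condition 1 (no descendant of X1 in the set): holds — descendants of X1 are {X2}; none are in {X4}.
Condition 2 (every backdoor path blocked by {X4}):
  P1: blocked at fork node X4 ∈ conditioning set.
{X4} satisfies the backdoor criterion.

Yes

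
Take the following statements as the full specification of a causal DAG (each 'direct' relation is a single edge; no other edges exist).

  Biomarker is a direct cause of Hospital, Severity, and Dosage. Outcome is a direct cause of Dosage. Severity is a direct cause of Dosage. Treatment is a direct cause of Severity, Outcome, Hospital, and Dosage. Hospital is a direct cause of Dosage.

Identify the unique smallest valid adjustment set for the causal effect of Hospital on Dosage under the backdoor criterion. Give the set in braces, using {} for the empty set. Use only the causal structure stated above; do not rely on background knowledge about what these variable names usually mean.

Variables eligible for adjustment (non-descendants of Hospital, excluding Hospital and Dosage): {Biomarker, Outcome, Severity, Treatment}.
Backdoor paths from Hospital to Dosage:
  P1: Hospital <- Biomarker -> Severity <- Treatment -> Outcome -> Dosage
  P2: Hospital <- Biomarker -> Severity <- Treatment -> Dosage
  P3: Hospital <- Biomarker -> Severity -> Dosage
  P4: Hospital <- Biomarker -> Dosage
  P5: Hospital <- Treatment -> Severity <- Biomarker -> Dosage
  P6: Hospital <- Treatment -> Severity -> Dosage
  P7: Hospital <- Treatment -> Outcome -> Dosage
  P8: Hospital <- Treatment -> Dosage
The empty set is not sufficient: P3 (Hospital <- Biomarker -> Severity -> Dosage) has no collider blocking it and no conditioned non-collider, so it is open.
Try {Biomarker, Treatment}:
  P1: blocked at fork node Biomarker ∈ conditioning set.
  P2: blocked at fork node Biomarker ∈ conditioning set.
  P3: blocked at fork node Biomarker ∈ conditioning set.
  P4: blocked at fork node Biomarker ∈ conditioning set.
  P5: blocked at fork node Treatment ∈ conditioning set.
  P6: blocked at fork node Treatment ∈ conditioning set.
  P7: blocked at fork node Treatment ∈ conditioning set.
  P8: blocked at fork node Treatment ∈ conditioning set.
{Biomarker, Treatment} contains no descendant of Hospital and blocks every backdoor path.
Every element of {Biomarker, Treatment} is needed (dropping Biomarker leaves P3 open; dropping Treatment leaves P6 open), so no proper subset is valid.
Among all size-2 subsets of the eligible variables, only {Biomarker, Treatment} blocks every backdoor path, so it is the unique smallest valid adjustment set.

{Biomarker, Treatment}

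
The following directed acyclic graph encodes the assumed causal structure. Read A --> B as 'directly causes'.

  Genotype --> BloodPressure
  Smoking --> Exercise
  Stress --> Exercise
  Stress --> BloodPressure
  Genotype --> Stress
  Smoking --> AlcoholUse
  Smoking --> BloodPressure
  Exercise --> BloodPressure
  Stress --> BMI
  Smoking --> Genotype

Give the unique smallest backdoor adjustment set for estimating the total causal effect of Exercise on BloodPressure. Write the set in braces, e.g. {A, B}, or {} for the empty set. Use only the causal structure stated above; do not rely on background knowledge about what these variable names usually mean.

{Smoking, Stress}

Variables eligible for adjustment (non-descendants of Exercise, excluding Exercise and BloodPressure): {AlcoholUse, BMI, Genotype, Smoking, Stress}.
Backdoor paths from Exercise to BloodPressure:
  P1: Exercise <- Smoking -> Genotype -> Stress -> BloodPressure
  P2: Exercise <- Smoking -> Genotype -> BloodPressure
  P3: Exercise <- Smoking -> BloodPressure
  P4: Exercise <- Stress <- Genotype <- Smoking -> BloodPressure
  P5: Exercise <- Stress <- Genotype -> BloodPressure
  P6: Exercise <- Stress -> BloodPressure
The empty set is not sufficient: P1 (Exercise <- Smoking -> Genotype -> Stress -> BloodPressure) has no collider blocking it and no conditioned non-collider, so it is open.
Try {Smoking, Stress}:
  P1: blocked at fork node Smoking ∈ conditioning set.
  P2: blocked at fork node Smoking ∈ conditioning set.
  P3: blocked at fork node Smoking ∈ conditioning set.
  P4: blocked at chain node Stress ∈ conditioning set.
  P5: blocked at chain node Stress ∈ conditioning set.
  P6: blocked at fork node Stress ∈ conditioning set.
{Smoking, Stress} contains no descendant of Exercise and blocks every backdoor path.
Every element of {Smoking, Stress} is needed (dropping Smoking leaves P2 open; dropping Stress leaves P5 open), so no proper subset is valid.
Among all size-2 subsets of the eligible variables, only {Smoking, Stress} blocks every backdoor path, so it is the unique smallest valid adjustment set.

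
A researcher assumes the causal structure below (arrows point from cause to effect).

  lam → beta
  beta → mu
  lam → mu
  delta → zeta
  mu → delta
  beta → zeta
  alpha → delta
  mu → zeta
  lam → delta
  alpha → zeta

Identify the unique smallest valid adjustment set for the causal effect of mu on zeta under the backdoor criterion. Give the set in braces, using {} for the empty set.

Variables eligible for adjustment (non-descendants of mu, excluding mu and zeta): {alpha, beta, lam}.
Backdoor paths from mu to zeta:
  P1: mu <- lam -> beta -> zeta
  P2: mu <- lam -> delta <- alpha -> zeta
  P3: mu <- lam -> delta -> zeta
  P4: mu <- beta <- lam -> delta <- alpha -> zeta
  P5: mu <- beta <- lam -> delta -> zeta
  P6: mu <- beta -> zeta
The empty set is not sufficient: P1 (mu <- lam -> beta -> zeta) has no collider blocking it and no conditioned non-collider, so it is open.
Try {beta, lam}:
  P1: blocked at fork node lam ∈ conditioning set.
  P2: blocked at fork node lam ∈ conditioning set.
  P3: blocked at fork node lam ∈ conditioning set.
  P4: blocked at chain node beta ∈ conditioning set.
  P5: blocked at chain node beta ∈ conditioning set.
  P6: blocked at fork node beta ∈ conditioning set.
{beta, lam} contains no descendant of mu and blocks every backdoor path.
Every element of {beta, lam} is needed (dropping beta leaves P6 open; dropping lam leaves P3 open), so no proper subset is valid.
Among all size-2 subsets of the eligible variables, only {beta, lam} blocks every backdoor path, so it is the unique smallest valid adjustment set.

{beta, lam}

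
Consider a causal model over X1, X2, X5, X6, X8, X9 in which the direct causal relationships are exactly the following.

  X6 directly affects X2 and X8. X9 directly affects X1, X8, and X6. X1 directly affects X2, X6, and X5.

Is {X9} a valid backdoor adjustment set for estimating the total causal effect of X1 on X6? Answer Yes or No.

Yes

Backdoor paths from X1 to X6 (paths whose first edge points into X1):
  P1: X1 <- X9 -> X6
  P2: X1 <- X9 -> X8 <- X6
Condition 1 (no descendant of X1 in the set): holds — descendants of X1 are {X2, X5, X6, X8}; none are in {X9}.
Condition 2 (every backdoor path blocked by {X9}):
  P1: blocked at fork node X9 ∈ conditioning set.
  P2: blocked at fork node X9 ∈ conditioning set.
{X9} satisfies the backdoor criterion.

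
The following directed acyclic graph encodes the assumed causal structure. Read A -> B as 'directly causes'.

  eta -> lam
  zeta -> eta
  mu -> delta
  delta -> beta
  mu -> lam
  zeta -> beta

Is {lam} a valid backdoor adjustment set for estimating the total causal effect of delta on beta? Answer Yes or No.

Backdoor paths from delta to beta (paths whose first edge points into delta):
  P1: delta <- mu -> lam <- eta <- zeta -> beta
Condition 1 (no descendant of delta in the set): holds — descendants of delta are {beta}; none are in {lam}.
Condition 2 (every backdoor path blocked by {lam}):
  P1: open — collider(s) lam are conditioned on (or have a conditioned descendant) and no non-collider on the path is in the set.
{lam} does not satisfy the backdoor criterion.

No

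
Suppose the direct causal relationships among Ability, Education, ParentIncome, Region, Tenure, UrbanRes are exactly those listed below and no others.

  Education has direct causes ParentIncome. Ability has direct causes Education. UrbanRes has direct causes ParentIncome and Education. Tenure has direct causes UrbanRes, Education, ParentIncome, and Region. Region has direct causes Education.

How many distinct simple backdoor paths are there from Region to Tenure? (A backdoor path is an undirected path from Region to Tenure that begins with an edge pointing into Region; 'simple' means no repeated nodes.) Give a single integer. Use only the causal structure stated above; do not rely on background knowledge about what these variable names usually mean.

5

A backdoor path from Region to Tenure is any simple undirected path whose first edge points into Region (i.e. leaves Region via a parent).
Parents of Region: {Education}.
Enumerating:
  P1: Region <- Education <- ParentIncome -> UrbanRes -> Tenure
  P2: Region <- Education <- ParentIncome -> Tenure
  P3: Region <- Education -> UrbanRes <- ParentIncome -> Tenure
  P4: Region <- Education -> UrbanRes -> Tenure
  P5: Region <- Education -> Tenure
That exhausts the simple backdoor paths. Count: 5.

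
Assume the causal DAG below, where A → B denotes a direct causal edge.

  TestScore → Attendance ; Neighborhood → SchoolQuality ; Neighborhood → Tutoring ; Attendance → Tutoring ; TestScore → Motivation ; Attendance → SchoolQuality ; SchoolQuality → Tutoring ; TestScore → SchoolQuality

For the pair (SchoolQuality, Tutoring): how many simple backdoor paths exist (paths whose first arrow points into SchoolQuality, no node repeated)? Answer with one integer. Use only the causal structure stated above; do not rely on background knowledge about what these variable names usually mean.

3

A backdoor path from SchoolQuality to Tutoring is any simple undirected path whose first edge points into SchoolQuality (i.e. leaves SchoolQuality via a parent).
Parents of SchoolQuality: {Attendance, Neighborhood, TestScore}.
Enumerating:
  P1: SchoolQuality <- TestScore -> Attendance -> Tutoring
  P2: SchoolQuality <- Attendance -> Tutoring
  P3: SchoolQuality <- Neighborhood -> Tutoring
That exhausts the simple backdoor paths. Count: 3.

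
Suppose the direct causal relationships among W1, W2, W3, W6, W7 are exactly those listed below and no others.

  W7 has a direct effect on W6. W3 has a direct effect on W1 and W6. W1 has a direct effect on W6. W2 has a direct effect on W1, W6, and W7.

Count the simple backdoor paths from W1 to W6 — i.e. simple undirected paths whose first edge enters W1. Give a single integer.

3

A backdoor path from W1 to W6 is any simple undirected path whose first edge points into W1 (i.e. leaves W1 via a parent).
Parents of W1: {W2, W3}.
Enumerating:
  P1: W1 <- W2 -> W7 -> W6
  P2: W1 <- W2 -> W6
  P3: W1 <- W3 -> W6
That exhausts the simple backdoor paths. Count: 3.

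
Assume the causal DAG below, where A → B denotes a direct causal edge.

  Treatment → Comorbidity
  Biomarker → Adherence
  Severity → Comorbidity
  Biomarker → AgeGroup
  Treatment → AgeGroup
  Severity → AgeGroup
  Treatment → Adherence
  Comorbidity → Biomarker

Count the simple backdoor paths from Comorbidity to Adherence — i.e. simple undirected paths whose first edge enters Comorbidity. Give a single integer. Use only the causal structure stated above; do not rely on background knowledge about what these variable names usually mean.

4

A backdoor path from Comorbidity to Adherence is any simple undirected path whose first edge points into Comorbidity (i.e. leaves Comorbidity via a parent).
Parents of Comorbidity: {Severity, Treatment}.
Enumerating:
  P1: Comorbidity <- Treatment -> Adherence
  P2: Comorbidity <- Treatment -> AgeGroup <- Biomarker -> Adherence
  P3: Comorbidity <- Severity -> AgeGroup <- Treatment -> Adherence
  P4: Comorbidity <- Severity -> AgeGroup <- Biomarker -> Adherence
That exhausts the simple backdoor paths. Count: 4.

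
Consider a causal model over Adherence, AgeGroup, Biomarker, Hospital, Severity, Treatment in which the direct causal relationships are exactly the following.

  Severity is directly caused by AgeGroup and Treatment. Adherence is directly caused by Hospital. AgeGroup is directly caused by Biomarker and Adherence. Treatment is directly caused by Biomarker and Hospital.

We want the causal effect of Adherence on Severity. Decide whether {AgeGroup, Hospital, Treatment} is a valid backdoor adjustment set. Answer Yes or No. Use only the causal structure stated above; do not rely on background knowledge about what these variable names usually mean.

No

Backdoor paths from Adherence to Severity (paths whose first edge points into Adherence):
  P1: Adherence <- Hospital -> Treatment <- Biomarker -> AgeGroup -> Severity
  P2: Adherence <- Hospital -> Treatment -> Severity
Condition 1 (no descendant of Adherence in the set): FAILS — AgeGroup is a descendant of Adherence.
Condition 2 (every backdoor path blocked by {AgeGroup, Hospital, Treatment}):
  P1: blocked at fork node Hospital ∈ conditioning set.
  P2: blocked at fork node Hospital ∈ conditioning set.
{AgeGroup, Hospital, Treatment} does not satisfy the backdoor criterion.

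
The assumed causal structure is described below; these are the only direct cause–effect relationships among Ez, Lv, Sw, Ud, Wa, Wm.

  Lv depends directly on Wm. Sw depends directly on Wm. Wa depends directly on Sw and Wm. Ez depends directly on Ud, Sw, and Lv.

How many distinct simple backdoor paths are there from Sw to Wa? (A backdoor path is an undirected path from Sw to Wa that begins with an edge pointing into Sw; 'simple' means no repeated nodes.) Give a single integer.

A backdoor path from Sw to Wa is any simple undirected path whose first edge points into Sw (i.e. leaves Sw via a parent).
Parents of Sw: {Wm}.
Enumerating:
  P1: Sw <- Wm -> Wa
That exhausts the simple backdoor paths. Count: 1.

1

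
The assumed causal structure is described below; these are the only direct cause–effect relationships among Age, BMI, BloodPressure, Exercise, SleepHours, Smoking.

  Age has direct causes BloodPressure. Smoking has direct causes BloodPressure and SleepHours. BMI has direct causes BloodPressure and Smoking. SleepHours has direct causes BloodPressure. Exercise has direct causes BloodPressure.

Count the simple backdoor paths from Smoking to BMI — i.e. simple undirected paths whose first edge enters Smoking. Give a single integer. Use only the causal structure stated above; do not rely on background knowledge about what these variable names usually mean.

2

A backdoor path from Smoking to BMI is any simple undirected path whose first edge points into Smoking (i.e. leaves Smoking via a parent).
Parents of Smoking: {BloodPressure, SleepHours}.
Enumerating:
  P1: Smoking <- BloodPressure -> BMI
  P2: Smoking <- SleepHours <- BloodPressure -> BMI
That exhausts the simple backdoor paths. Count: 2.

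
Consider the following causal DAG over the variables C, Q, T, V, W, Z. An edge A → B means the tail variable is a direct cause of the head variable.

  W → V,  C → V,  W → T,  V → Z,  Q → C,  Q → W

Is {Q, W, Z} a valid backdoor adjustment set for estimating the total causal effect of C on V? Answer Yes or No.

No

Backdoor paths from C to V (paths whose first edge points into C):
  P1: C <- Q -> W -> V
Condition 1 (no descendant of C in the set): FAILS — Z is a descendant of C.
Condition 2 (every backdoor path blocked by {Q, W, Z}):
  P1: blocked at fork node Q ∈ conditioning set.
{Q, W, Z} does not satisfy the backdoor criterion.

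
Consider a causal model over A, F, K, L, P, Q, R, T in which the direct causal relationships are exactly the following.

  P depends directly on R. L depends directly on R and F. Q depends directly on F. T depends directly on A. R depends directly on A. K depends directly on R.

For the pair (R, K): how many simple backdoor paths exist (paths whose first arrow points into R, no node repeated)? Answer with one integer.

A backdoor path from R to K is any simple undirected path whose first edge points into R (i.e. leaves R via a parent).
Parents of R: {A}.
No simple path from any parent of R reaches K without revisiting R, so there are no backdoor paths.

0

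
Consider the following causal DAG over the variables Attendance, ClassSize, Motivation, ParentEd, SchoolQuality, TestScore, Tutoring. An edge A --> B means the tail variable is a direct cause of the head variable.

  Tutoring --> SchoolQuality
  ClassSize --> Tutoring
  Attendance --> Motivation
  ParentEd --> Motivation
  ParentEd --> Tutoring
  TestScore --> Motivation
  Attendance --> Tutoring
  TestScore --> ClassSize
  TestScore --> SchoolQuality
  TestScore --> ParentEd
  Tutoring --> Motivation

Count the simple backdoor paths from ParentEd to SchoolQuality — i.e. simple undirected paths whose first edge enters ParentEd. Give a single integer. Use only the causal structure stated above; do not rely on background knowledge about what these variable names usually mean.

4

A backdoor path from ParentEd to SchoolQuality is any simple undirected path whose first edge points into ParentEd (i.e. leaves ParentEd via a parent).
Parents of ParentEd: {TestScore}.
Enumerating:
  P1: ParentEd <- TestScore -> ClassSize -> Tutoring -> SchoolQuality
  P2: ParentEd <- TestScore -> Motivation <- Attendance -> Tutoring -> SchoolQuality
  P3: ParentEd <- TestScore -> Motivation <- Tutoring -> SchoolQuality
  P4: ParentEd <- TestScore -> SchoolQuality
That exhausts the simple backdoor paths. Count: 4.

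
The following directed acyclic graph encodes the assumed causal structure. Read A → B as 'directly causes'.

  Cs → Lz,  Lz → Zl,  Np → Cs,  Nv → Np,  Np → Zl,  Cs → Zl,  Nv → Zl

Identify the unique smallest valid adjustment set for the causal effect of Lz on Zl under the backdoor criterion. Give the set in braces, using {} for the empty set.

Variables eligible for adjustment (non-descendants of Lz, excluding Lz and Zl): {Cs, Np, Nv}.
Backdoor paths from Lz to Zl:
  P1: Lz <- Cs <- Np <- Nv -> Zl
  P2: Lz <- Cs <- Np -> Zl
  P3: Lz <- Cs -> Zl
The empty set is not sufficient: P1 (Lz <- Cs <- Np <- Nv -> Zl) has no collider blocking it and no conditioned non-collider, so it is open.
Try {Cs}:
  P1: blocked at chain node Cs ∈ conditioning set.
  P2: blocked at chain node Cs ∈ conditioning set.
  P3: blocked at fork node Cs ∈ conditioning set.
{Cs} contains no descendant of Lz and blocks every backdoor path.
No other singleton works — e.g. {Nv} leaves P2 open — so {Cs} is the unique smallest valid adjustment set.

{Cs}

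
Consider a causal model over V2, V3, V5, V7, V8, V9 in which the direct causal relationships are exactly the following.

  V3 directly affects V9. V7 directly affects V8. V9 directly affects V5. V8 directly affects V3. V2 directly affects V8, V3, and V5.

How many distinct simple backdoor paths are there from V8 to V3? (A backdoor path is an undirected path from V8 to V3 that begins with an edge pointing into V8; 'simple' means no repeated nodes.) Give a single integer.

A backdoor path from V8 to V3 is any simple undirected path whose first edge points into V8 (i.e. leaves V8 via a parent).
Parents of V8: {V2, V7}.
Enumerating:
  P1: V8 <- V2 -> V3
  P2: V8 <- V2 -> V5 <- V9 <- V3
That exhausts the simple backdoor paths. Count: 2.

2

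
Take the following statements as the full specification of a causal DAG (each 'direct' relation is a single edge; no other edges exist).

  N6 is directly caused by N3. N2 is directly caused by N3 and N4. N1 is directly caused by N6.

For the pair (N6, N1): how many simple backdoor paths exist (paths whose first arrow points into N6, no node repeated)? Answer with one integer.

A backdoor path from N6 to N1 is any simple undirected path whose first edge points into N6 (i.e. leaves N6 via a parent).
Parents of N6: {N3}.
No simple path from any parent of N6 reaches N1 without revisiting N6, so there are no backdoor paths.

0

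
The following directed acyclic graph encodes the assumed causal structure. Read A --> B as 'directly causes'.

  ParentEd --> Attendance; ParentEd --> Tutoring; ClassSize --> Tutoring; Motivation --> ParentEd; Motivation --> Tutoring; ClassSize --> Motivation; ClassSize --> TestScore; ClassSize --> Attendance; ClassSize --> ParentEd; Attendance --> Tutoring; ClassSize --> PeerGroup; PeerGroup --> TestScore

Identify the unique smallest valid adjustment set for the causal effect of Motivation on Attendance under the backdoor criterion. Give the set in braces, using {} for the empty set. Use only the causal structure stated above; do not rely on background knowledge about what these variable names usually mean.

Variables eligible for adjustment (non-descendants of Motivation, excluding Motivation and Attendance): {ClassSize, PeerGroup, TestScore}.
Backdoor paths from Motivation to Attendance:
  P1: Motivation <- ClassSize -> ParentEd -> Attendance
  P2: Motivation <- ClassSize -> ParentEd -> Tutoring <- Attendance
  P3: Motivation <- ClassSize -> Attendance
  P4: Motivation <- ClassSize -> Tutoring <- ParentEd -> Attendance
  P5: Motivation <- ClassSize -> Tutoring <- Attendance
The empty set is not sufficient: P1 (Motivation <- ClassSize -> ParentEd -> Attendance) has no collider blocking it and no conditioned non-collider, so it is open.
Try {ClassSize}:
  P1: blocked at fork node ClassSize ∈ conditioning set.
  P2: blocked at fork node ClassSize ∈ conditioning set.
  P3: blocked at fork node ClassSize ∈ conditioning set.
  P4: blocked at fork node ClassSize ∈ conditioning set.
  P5: blocked at fork node ClassSize ∈ conditioning set.
{ClassSize} contains no descendant of Motivation and blocks every backdoor path.
No other singleton works — e.g. {PeerGroup} leaves P1 open — so {ClassSize} is the unique smallest valid adjustment set.

{ClassSize}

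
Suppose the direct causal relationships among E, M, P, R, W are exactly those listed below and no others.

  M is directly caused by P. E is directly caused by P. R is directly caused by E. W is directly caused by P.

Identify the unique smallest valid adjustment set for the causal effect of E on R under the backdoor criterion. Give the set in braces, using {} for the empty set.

{}

Variables eligible for adjustment (non-descendants of E, excluding E and R): {M, P, W}.
Backdoor paths from E to R:
  (none)
With no backdoor paths the empty set already satisfies the criterion, and it is trivially minimal.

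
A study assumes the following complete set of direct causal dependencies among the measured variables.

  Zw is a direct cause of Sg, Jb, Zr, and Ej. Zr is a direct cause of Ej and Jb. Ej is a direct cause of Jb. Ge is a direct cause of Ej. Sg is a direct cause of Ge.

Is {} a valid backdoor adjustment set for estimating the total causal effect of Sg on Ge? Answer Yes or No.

Yes

Backdoor paths from Sg to Ge (paths whose first edge points into Sg):
  P1: Sg <- Zw -> Zr -> Ej <- Ge
  P2: Sg <- Zw -> Zr -> Jb <- Ej <- Ge
  P3: Sg <- Zw -> Ej <- Ge
  P4: Sg <- Zw -> Jb <- Zr -> Ej <- Ge
  P5: Sg <- Zw -> Jb <- Ej <- Ge
Condition 1 (no descendant of Sg in the set): holds — descendants of Sg are {Ej, Ge, Jb}; none are in {}.
Condition 2 (every backdoor path blocked by {}):
  P1: blocked at collider Ej (neither it nor any descendant is in the conditioning set).
  P2: blocked at collider Jb (neither it nor any descendant is in the conditioning set).
  P3: blocked at collider Ej (neither it nor any descendant is in the conditioning set).
  P4: blocked at collider Jb (neither it nor any descendant is in the conditioning set).
  P5: blocked at collider Jb (neither it nor any descendant is in the conditioning set).
{} satisfies the backdoor criterion.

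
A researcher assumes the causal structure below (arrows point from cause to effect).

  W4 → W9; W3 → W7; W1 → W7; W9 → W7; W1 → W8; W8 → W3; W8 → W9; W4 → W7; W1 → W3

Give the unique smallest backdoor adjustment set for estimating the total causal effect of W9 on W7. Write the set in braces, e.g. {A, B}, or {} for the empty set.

{W4, W8}

Variables eligible for adjustment (non-descendants of W9, excluding W9 and W7): {W1, W3, W4, W8}.
Backdoor paths from W9 to W7:
  P1: W9 <- W4 -> W7
  P2: W9 <- W8 <- W1 -> W3 -> W7
  P3: W9 <- W8 <- W1 -> W7
  P4: W9 <- W8 -> W3 <- W1 -> W7
  P5: W9 <- W8 -> W3 -> W7
The empty set is not sufficient: P1 (W9 <- W4 -> W7) has no collider blocking it and no conditioned non-collider, so it is open.
Try {W4, W8}:
  P1: blocked at fork node W4 ∈ conditioning set.
  P2: blocked at chain node W8 ∈ conditioning set.
  P3: blocked at chain node W8 ∈ conditioning set.
  P4: blocked at fork node W8 ∈ conditioning set.
  P5: blocked at fork node W8 ∈ conditioning set.
{W4, W8} contains no descendant of W9 and blocks every backdoor path.
Every element of {W4, W8} is needed (dropping W4 leaves P1 open; dropping W8 leaves P2 open), so no proper subset is valid.
Among all size-2 subsets of the eligible variables, only {W4, W8} blocks every backdoor path, so it is the unique smallest valid adjustment set.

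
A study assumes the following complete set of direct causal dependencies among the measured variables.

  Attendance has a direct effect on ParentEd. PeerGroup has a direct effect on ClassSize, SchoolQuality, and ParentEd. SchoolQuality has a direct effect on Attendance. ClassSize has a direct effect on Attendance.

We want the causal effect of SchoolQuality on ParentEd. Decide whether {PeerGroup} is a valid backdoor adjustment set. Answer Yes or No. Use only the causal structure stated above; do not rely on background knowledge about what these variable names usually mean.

Backdoor paths from SchoolQuality to ParentEd (paths whose first edge points into SchoolQuality):
  P1: SchoolQuality <- PeerGroup -> ClassSize -> Attendance -> ParentEd
  P2: SchoolQuality <- PeerGroup -> ParentEd
Condition 1 (no descendant of SchoolQuality in the set): holds — descendants of SchoolQuality are {Attendance, ParentEd}; none are in {PeerGroup}.
Condition 2 (every backdoor path blocked by {PeerGroup}):
  P1: blocked at fork node PeerGroup ∈ conditioning set.
  P2: blocked at fork node PeerGroup ∈ conditioning set.
{PeerGroup} satisfies the backdoor criterion.

Yes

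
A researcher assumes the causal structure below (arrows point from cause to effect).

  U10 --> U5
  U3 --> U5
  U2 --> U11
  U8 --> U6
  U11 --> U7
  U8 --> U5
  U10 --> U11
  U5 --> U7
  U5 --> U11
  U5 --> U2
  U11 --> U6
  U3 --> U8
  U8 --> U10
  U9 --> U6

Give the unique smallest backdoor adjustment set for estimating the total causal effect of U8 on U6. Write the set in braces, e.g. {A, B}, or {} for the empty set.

Variables eligible for adjustment (non-descendants of U8, excluding U8 and U6): {U3, U9}.
Backdoor paths from U8 to U6:
  P1: U8 <- U3 -> U5 <- U10 -> U11 -> U6
  P2: U8 <- U3 -> U5 -> U2 -> U11 -> U6
  P3: U8 <- U3 -> U5 -> U11 -> U6
  P4: U8 <- U3 -> U5 -> U7 <- U11 -> U6
The empty set is not sufficient: P2 (U8 <- U3 -> U5 -> U2 -> U11 -> U6) has no collider blocking it and no conditioned non-collider, so it is open.
Try {U3}:
  P1: blocked at fork node U3 ∈ conditioning set.
  P2: blocked at fork node U3 ∈ conditioning set.
  P3: blocked at fork node U3 ∈ conditioning set.
  P4: blocked at fork node U3 ∈ conditioning set.
{U3} contains no descendant of U8 and blocks every backdoor path.
No other singleton works — e.g. {U9} leaves P2 open — so {U3} is the unique smallest valid adjustment set.

{U3}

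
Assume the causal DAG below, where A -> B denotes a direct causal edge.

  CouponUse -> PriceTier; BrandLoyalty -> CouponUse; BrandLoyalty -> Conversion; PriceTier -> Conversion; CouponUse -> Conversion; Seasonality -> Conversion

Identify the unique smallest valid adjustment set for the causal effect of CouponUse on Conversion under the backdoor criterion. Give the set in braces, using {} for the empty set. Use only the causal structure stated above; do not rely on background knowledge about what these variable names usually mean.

{BrandLoyalty}

Variables eligible for adjustment (non-descendants of CouponUse, excluding CouponUse and Conversion): {BrandLoyalty, Seasonality}.
Backdoor paths from CouponUse to Conversion:
  P1: CouponUse <- BrandLoyalty -> Conversion
The empty set is not sufficient: P1 (CouponUse <- BrandLoyalty -> Conversion) has no collider blocking it and no conditioned non-collider, so it is open.
Try {BrandLoyalty}:
  P1: blocked at fork node BrandLoyalty ∈ conditioning set.
{BrandLoyalty} contains no descendant of CouponUse and blocks every backdoor path.
No other singleton works — e.g. {Seasonality} leaves P1 open — so {BrandLoyalty} is the unique smallest valid adjustment set.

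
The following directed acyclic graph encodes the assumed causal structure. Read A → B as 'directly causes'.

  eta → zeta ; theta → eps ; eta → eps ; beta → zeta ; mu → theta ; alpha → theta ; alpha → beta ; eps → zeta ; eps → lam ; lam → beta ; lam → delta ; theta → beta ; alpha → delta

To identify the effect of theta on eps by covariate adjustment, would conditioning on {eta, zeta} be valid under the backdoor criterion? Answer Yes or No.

Backdoor paths from theta to eps (paths whose first edge points into theta):
  P1: theta <- alpha -> beta <- lam <- eps
  P2: theta <- alpha -> beta -> zeta <- eta -> eps
  P3: theta <- alpha -> beta -> zeta <- eps
  P4: theta <- alpha -> delta <- lam <- eps
  P5: theta <- alpha -> delta <- lam -> beta -> zeta <- eta -> eps
  P6: theta <- alpha -> delta <- lam -> beta -> zeta <- eps
Condition 1 (no descendant of theta in the set): FAILS — zeta is a descendant of theta.
Condition 2 (every backdoor path blocked by {eta, zeta}):
  P1: open — collider(s) beta are conditioned on (or have a conditioned descendant) and no non-collider on the path is in the set.
  P2: blocked at fork node eta ∈ conditioning set.
  P3: open — collider(s) zeta are conditioned on (or have a conditioned descendant) and no non-collider on the path is in the set.
  P4: blocked at collider delta (neither it nor any descendant is in the conditioning set).
  P5: blocked at collider delta (neither it nor any descendant is in the conditioning set).
  P6: blocked at collider delta (neither it nor any descendant is in the conditioning set).
{eta, zeta} does not satisfy the backdoor criterion.

No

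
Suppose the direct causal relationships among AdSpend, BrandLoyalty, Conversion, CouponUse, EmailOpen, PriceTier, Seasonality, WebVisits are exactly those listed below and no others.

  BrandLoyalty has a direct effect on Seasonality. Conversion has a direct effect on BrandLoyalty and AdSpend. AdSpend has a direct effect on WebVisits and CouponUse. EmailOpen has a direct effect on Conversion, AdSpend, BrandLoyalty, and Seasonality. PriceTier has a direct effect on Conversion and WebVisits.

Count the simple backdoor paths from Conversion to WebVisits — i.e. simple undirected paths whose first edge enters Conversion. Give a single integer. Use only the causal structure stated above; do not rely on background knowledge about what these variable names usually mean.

A backdoor path from Conversion to WebVisits is any simple undirected path whose first edge points into Conversion (i.e. leaves Conversion via a parent).
Parents of Conversion: {EmailOpen, PriceTier}.
Enumerating:
  P1: Conversion <- EmailOpen -> AdSpend -> WebVisits
  P2: Conversion <- PriceTier -> WebVisits
That exhausts the simple backdoor paths. Count: 2.

2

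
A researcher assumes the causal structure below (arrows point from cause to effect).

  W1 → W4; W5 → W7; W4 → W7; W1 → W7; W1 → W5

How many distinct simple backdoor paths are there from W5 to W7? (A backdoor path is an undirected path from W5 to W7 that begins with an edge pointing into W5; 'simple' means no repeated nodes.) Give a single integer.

A backdoor path from W5 to W7 is any simple undirected path whose first edge points into W5 (i.e. leaves W5 via a parent).
Parents of W5: {W1}.
Enumerating:
  P1: W5 <- W1 -> W4 -> W7
  P2: W5 <- W1 -> W7
That exhausts the simple backdoor paths. Count: 2.

2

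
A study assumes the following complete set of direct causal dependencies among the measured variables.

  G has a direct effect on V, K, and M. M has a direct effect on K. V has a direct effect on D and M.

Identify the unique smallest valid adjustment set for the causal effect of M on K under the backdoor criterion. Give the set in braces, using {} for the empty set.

Variables eligible for adjustment (non-descendants of M, excluding M and K): {D, G, V}.
Backdoor paths from M to K:
  P1: M <- G -> K
  P2: M <- V <- G -> K
The empty set is not sufficient: P1 (M <- G -> K) has no collider blocking it and no conditioned non-collider, so it is open.
Try {G}:
  P1: blocked at fork node G ∈ conditioning set.
  P2: blocked at fork node G ∈ conditioning set.
{G} contains no descendant of M and blocks every backdoor path.
No other singleton works — e.g. {V} leaves P1 open — so {G} is the unique smallest valid adjustment set.

{G}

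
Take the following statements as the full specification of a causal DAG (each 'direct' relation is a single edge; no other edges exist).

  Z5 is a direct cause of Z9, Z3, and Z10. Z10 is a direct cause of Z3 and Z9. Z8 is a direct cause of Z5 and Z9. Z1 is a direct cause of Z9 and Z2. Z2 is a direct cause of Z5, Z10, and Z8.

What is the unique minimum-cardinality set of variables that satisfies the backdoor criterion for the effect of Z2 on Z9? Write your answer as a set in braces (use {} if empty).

Variables eligible for adjustment (non-descendants of Z2, excluding Z2 and Z9): {Z1}.
Backdoor paths from Z2 to Z9:
  P1: Z2 <- Z1 -> Z9
The empty set is not sufficient: P1 (Z2 <- Z1 -> Z9) has no collider blocking it and no conditioned non-collider, so it is open.
Try {Z1}:
  P1: blocked at fork node Z1 ∈ conditioning set.
{Z1} contains no descendant of Z2 and blocks every backdoor path.
{Z1} is the unique smallest valid adjustment set.

{Z1}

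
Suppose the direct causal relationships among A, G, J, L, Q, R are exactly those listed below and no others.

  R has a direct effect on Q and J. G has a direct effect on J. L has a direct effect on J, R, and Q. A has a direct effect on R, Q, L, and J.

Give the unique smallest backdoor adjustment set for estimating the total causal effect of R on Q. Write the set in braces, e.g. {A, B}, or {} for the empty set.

{A, L}

Variables eligible for adjustment (non-descendants of R, excluding R and Q): {A, G, L}.
Backdoor paths from R to Q:
  P1: R <- A -> L -> Q
  P2: R <- A -> J <- L -> Q
  P3: R <- A -> Q
  P4: R <- L <- A -> Q
  P5: R <- L -> J <- A -> Q
  P6: R <- L -> Q
The empty set is not sufficient: P1 (R <- A -> L -> Q) has no collider blocking it and no conditioned non-collider, so it is open.
Try {A, L}:
  P1: blocked at fork node A ∈ conditioning set.
  P2: blocked at fork node A ∈ conditioning set.
  P3: blocked at fork node A ∈ conditioning set.
  P4: blocked at chain node L ∈ conditioning set.
  P5: blocked at fork node L ∈ conditioning set.
  P6: blocked at fork node L ∈ conditioning set.
{A, L} contains no descendant of R and blocks every backdoor path.
Every element of {A, L} is needed (dropping A leaves P3 open; dropping L leaves P6 open), so no proper subset is valid.
Among all size-2 subsets of the eligible variables, only {A, L} blocks every backdoor path, so it is the unique smallest valid adjustment set.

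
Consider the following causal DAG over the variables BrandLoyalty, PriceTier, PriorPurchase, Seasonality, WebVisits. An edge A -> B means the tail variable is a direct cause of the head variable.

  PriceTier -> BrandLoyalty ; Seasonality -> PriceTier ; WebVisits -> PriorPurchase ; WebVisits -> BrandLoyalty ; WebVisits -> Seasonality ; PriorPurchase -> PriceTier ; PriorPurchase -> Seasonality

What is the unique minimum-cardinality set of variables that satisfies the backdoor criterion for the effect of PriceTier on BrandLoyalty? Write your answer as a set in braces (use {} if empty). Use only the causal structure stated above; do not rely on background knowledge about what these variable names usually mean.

{WebVisits}

Variables eligible for adjustment (non-descendants of PriceTier, excluding PriceTier and BrandLoyalty): {PriorPurchase, Seasonality, WebVisits}.
Backdoor paths from PriceTier to BrandLoyalty:
  P1: PriceTier <- PriorPurchase <- WebVisits -> BrandLoyalty
  P2: PriceTier <- PriorPurchase -> Seasonality <- WebVisits -> BrandLoyalty
  P3: PriceTier <- Seasonality <- WebVisits -> BrandLoyalty
  P4: PriceTier <- Seasonality <- PriorPurchase <- WebVisits -> BrandLoyalty
The empty set is not sufficient: P1 (PriceTier <- PriorPurchase <- WebVisits -> BrandLoyalty) has no collider blocking it and no conditioned non-collider, so it is open.
Try {WebVisits}:
  P1: blocked at fork node WebVisits ∈ conditioning set.
  P2: blocked at collider Seasonality (neither it nor any descendant is in the conditioning set).
  P3: blocked at fork node WebVisits ∈ conditioning set.
  P4: blocked at fork node WebVisits ∈ conditioning set.
{WebVisits} contains no descendant of PriceTier and blocks every backdoor path.
No other singleton works — e.g. {PriorPurchase} leaves P3 open — so {WebVisits} is the unique smallest valid adjustment set.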